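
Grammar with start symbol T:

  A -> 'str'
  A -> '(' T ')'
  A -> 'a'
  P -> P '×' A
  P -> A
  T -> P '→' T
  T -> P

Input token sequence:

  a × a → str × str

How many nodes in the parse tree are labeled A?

[T [P [P [A a]] × [A a]] → [T [P [P [A str]] × [A str]]]]

4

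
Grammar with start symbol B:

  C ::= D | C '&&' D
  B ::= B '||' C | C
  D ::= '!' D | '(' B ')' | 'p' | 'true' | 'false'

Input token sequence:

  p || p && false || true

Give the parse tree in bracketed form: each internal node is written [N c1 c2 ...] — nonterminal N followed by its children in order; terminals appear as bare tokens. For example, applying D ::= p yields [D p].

B
B || C
B || C || C
C || C || C
D || C || C
p || C || C
p || C && D || C
p || D && D || C
p || p && D || C
p || p && false || C
p || p && false || D
p || p && false || true

[B [B [B [C [D p]]] || [C [C [D p]] && [D false]]] || [C [D true]]]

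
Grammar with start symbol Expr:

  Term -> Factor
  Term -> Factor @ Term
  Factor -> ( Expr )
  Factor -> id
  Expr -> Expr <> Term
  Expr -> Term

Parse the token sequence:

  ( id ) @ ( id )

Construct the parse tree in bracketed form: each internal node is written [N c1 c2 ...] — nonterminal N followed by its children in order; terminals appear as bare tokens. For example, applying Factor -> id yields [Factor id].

[Expr [Term [Factor ( [Expr [Term [Factor id]]] )] @ [Term [Factor ( [Expr [Term [Factor id]]] )]]]]

Expr
Term
Factor @ Term
( Expr ) @ Term
( Term ) @ Term
( Factor ) @ Term
( id ) @ Term
( id ) @ Factor
( id ) @ ( Expr )
( id ) @ ( Term )
( id ) @ ( Factor )
( id ) @ ( id )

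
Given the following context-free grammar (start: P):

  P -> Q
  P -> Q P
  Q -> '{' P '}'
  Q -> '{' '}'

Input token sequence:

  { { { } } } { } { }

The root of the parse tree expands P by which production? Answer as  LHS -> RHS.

[P [Q { [P [Q { [P [Q { }]] }]] }] [P [Q { }] [P [Q { }]]]]

P -> Q P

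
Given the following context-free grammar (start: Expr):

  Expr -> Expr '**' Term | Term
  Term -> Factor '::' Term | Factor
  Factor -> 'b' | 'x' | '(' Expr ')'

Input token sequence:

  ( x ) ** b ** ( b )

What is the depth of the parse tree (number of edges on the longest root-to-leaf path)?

[Expr [Expr [Expr [Term [Factor ( [Expr [Term [Factor x]]] )]]] ** [Term [Factor b]]] ** [Term [Factor ( [Expr [Term [Factor b]]] )]]]

8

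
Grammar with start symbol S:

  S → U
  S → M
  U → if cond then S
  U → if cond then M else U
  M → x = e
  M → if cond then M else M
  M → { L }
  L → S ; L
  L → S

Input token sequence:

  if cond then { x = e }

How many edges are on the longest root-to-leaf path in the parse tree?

[S [U if cond then [S [M { [L [S [M x = e]]] }]]]]

7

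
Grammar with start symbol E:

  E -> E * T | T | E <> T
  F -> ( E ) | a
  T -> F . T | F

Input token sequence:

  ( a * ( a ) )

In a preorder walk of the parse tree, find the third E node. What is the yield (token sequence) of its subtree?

[E [T [F ( [E [E [T [F a]]] * [T [F ( [E [T [F a]]] )]]] )]]]

a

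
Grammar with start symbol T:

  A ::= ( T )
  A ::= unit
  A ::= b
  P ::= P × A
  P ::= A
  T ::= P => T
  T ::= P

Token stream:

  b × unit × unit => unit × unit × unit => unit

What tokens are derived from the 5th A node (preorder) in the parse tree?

[T [P [P [P [A b]] × [A unit]] × [A unit]] => [T [P [P [P [A unit]] × [A unit]] × [A unit]] => [T [P [A unit]]]]]

unit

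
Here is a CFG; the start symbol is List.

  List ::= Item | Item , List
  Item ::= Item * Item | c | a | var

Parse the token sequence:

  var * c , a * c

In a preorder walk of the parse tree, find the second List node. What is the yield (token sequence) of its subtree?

a * c

[List [Item [Item var] * [Item c]] , [List [Item [Item a] * [Item c]]]]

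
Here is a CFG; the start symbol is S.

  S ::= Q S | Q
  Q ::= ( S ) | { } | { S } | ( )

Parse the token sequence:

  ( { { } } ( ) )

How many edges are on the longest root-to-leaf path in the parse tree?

[S [Q ( [S [Q { [S [Q { }]] }] [S [Q ( )]]] )]]

6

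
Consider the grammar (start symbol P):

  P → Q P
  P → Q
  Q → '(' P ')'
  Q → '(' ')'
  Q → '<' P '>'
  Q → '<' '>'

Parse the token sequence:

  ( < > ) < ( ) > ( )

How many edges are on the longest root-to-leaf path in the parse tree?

5

[P [Q ( [P [Q < >]] )] [P [Q < [P [Q ( )]] >] [P [Q ( )]]]]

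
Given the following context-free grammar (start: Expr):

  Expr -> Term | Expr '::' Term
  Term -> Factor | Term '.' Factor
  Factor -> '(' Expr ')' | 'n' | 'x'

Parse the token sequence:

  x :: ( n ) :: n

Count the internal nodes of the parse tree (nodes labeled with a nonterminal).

[Expr [Expr [Expr [Term [Factor x]]] :: [Term [Factor ( [Expr [Term [Factor n]]] )]]] :: [Term [Factor n]]]

12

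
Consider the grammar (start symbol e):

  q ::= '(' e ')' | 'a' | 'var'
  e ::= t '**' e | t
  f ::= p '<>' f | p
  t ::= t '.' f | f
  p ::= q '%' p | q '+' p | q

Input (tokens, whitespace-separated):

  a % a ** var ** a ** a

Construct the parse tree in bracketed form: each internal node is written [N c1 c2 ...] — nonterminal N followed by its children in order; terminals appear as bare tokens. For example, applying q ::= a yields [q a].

[e [t [f [p [q a] % [p [q a]]]]] ** [e [t [f [p [q var]]]] ** [e [t [f [p [q a]]]] ** [e [t [f [p [q a]]]]]]]]

e
t ** e
f ** e
p ** e
q % p ** e
a % p ** e
a % q ** e
a % a ** e
a % a ** t ** e
a % a ** f ** e
a % a ** p ** e
a % a ** q ** e
a % a ** var ** e
a % a ** var ** t ** e
a % a ** var ** f ** e
a % a ** var ** p ** e
a % a ** var ** q ** e
a % a ** var ** a ** e
a % a ** var ** a ** t
a % a ** var ** a ** f
a % a ** var ** a ** p
a % a ** var ** a ** q
a % a ** var ** a ** a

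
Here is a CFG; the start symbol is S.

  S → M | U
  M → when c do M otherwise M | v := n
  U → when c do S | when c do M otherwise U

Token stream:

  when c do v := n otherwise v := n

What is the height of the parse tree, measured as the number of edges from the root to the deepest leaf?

[S [M when c do [M v := n] otherwise [M v := n]]]

3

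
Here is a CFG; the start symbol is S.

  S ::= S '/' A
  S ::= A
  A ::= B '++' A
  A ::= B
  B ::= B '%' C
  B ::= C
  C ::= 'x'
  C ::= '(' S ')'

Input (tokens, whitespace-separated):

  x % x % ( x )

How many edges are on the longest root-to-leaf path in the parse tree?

[S [A [B [B [B [C x]] % [C x]] % [C ( [S [A [B [C x]]]] )]]]]

8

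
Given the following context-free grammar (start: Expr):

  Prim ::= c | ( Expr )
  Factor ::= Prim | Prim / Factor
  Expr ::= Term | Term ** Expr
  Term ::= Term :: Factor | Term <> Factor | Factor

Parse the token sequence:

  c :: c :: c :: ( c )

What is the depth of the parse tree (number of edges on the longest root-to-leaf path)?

[Expr [Term [Term [Term [Term [Factor [Prim c]]] :: [Factor [Prim c]]] :: [Factor [Prim c]]] :: [Factor [Prim ( [Expr [Term [Factor [Prim c]]]] )]]]]

8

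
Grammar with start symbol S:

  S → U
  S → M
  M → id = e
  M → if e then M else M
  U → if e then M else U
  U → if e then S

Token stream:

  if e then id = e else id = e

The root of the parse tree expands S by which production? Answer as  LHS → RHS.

[S [M if e then [M id = e] else [M id = e]]]

S → M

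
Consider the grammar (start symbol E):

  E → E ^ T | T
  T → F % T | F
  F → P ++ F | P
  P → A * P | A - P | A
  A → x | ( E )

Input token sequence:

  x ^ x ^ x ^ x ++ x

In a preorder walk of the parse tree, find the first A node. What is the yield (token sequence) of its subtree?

[E [E [E [E [T [F [P [A x]]]]] ^ [T [F [P [A x]]]]] ^ [T [F [P [A x]]]]] ^ [T [F [P [A x]] ++ [F [P [A x]]]]]]

x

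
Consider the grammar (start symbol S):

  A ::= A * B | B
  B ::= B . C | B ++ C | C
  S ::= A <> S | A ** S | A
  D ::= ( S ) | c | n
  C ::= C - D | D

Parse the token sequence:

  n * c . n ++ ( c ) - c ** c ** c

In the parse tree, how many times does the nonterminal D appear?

[S [A [A [B [C [D n]]]] * [B [B [B [C [D c]]] . [C [D n]]] ++ [C [C [D ( [S [A [B [C [D c]]]]] )]] - [D c]]]] ** [S [A [B [C [D c]]]] ** [S [A [B [C [D c]]]]]]]

8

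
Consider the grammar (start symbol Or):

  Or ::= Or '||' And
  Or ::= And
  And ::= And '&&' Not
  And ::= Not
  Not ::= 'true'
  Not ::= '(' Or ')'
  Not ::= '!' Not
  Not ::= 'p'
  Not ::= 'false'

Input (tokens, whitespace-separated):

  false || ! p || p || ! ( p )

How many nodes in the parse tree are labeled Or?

5

[Or [Or [Or [Or [And [Not false]]] || [And [Not ! [Not p]]]] || [And [Not p]]] || [And [Not ! [Not ( [Or [And [Not p]]] )]]]]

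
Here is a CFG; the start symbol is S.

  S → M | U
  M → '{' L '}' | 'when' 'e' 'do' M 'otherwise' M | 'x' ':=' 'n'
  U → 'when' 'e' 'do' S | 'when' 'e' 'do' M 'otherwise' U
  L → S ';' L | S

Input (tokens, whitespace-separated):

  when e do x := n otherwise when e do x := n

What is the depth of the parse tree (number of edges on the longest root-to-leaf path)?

5

[S [U when e do [M x := n] otherwise [U when e do [S [M x := n]]]]]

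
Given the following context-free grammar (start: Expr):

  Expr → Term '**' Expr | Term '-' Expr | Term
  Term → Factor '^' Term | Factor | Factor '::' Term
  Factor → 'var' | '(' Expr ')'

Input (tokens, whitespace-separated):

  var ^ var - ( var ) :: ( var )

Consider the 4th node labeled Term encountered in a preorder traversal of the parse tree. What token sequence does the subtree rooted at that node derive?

var

[Expr [Term [Factor var] ^ [Term [Factor var]]] - [Expr [Term [Factor ( [Expr [Term [Factor var]]] )] :: [Term [Factor ( [Expr [Term [Factor var]]] )]]]]]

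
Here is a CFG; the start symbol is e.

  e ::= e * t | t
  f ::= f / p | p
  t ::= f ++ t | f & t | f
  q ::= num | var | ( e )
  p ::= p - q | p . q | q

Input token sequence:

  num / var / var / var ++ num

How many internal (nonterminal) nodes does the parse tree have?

[e [t [f [f [f [f [p [q num]]] / [p [q var]]] / [p [q var]]] / [p [q var]]] ++ [t [f [p [q num]]]]]]

18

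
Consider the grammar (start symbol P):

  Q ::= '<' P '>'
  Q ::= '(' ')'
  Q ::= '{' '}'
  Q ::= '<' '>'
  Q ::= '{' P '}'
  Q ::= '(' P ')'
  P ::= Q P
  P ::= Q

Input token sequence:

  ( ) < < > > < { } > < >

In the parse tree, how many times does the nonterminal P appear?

[P [Q ( )] [P [Q < [P [Q < >]] >] [P [Q < [P [Q { }]] >] [P [Q < >]]]]]

6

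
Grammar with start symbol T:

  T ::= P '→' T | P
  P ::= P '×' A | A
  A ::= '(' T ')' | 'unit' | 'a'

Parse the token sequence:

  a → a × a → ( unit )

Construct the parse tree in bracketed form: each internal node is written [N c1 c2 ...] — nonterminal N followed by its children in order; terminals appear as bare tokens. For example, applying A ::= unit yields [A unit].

T
P → T
A → T
a → T
a → P → T
a → P × A → T
a → A × A → T
a → a × A → T
a → a × a → T
a → a × a → P
a → a × a → A
a → a × a → ( T )
a → a × a → ( P )
a → a × a → ( A )
a → a × a → ( unit )

[T [P [A a]] → [T [P [P [A a]] × [A a]] → [T [P [A ( [T [P [A unit]]] )]]]]]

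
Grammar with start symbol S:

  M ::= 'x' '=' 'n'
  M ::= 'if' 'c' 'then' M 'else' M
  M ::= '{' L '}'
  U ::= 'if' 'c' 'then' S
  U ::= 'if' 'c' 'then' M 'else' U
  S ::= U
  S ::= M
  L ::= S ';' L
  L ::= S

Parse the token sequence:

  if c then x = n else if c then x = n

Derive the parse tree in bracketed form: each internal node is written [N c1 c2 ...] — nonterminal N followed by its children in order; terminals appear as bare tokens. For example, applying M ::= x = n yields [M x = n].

S
U
if c then M else U
if c then x = n else U
if c then x = n else if c then S
if c then x = n else if c then M
if c then x = n else if c then x = n

[S [U if c then [M x = n] else [U if c then [S [M x = n]]]]]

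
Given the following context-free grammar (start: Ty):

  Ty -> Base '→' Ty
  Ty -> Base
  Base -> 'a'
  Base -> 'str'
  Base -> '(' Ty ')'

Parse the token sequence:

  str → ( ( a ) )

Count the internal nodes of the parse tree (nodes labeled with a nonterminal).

[Ty [Base str] → [Ty [Base ( [Ty [Base ( [Ty [Base a]] )]] )]]]

8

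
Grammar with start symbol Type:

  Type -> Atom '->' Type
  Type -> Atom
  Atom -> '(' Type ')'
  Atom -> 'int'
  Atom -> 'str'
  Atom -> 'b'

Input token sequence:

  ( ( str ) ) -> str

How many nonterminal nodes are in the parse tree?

[Type [Atom ( [Type [Atom ( [Type [Atom str]] )]] )] -> [Type [Atom str]]]

8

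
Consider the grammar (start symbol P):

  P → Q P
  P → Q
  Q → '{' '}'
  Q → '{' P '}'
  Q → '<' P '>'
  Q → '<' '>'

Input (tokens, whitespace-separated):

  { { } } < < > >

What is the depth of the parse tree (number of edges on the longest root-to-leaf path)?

5

[P [Q { [P [Q { }]] }] [P [Q < [P [Q < >]] >]]]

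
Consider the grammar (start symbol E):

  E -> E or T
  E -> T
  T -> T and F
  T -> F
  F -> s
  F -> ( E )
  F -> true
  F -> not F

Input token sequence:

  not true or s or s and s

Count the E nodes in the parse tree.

[E [E [E [T [F not [F true]]]] or [T [F s]]] or [T [T [F s]] and [F s]]]

3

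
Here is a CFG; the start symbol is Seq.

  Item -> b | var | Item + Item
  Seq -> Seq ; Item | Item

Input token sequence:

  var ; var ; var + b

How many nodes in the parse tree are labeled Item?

5

[Seq [Seq [Seq [Item var]] ; [Item var]] ; [Item [Item var] + [Item b]]]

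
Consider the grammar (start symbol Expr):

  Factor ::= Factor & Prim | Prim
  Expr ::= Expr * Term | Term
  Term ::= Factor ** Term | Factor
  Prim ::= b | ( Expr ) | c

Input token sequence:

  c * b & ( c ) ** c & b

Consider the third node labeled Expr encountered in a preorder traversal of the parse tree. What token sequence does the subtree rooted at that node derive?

c

[Expr [Expr [Term [Factor [Prim c]]]] * [Term [Factor [Factor [Prim b]] & [Prim ( [Expr [Term [Factor [Prim c]]]] )]] ** [Term [Factor [Factor [Prim c]] & [Prim b]]]]]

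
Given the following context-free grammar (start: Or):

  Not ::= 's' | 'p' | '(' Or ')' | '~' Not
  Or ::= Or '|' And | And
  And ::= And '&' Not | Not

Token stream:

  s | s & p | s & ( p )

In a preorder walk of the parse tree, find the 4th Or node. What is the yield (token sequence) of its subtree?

[Or [Or [Or [And [Not s]]] | [And [And [Not s]] & [Not p]]] | [And [And [Not s]] & [Not ( [Or [And [Not p]]] )]]]

p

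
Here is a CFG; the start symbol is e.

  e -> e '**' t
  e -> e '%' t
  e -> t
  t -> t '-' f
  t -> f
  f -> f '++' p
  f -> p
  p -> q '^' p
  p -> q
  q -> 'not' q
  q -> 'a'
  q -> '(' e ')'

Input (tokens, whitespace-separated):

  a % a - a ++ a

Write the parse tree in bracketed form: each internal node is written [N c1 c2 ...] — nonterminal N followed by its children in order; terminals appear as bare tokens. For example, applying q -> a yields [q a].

[e [e [t [f [p [q a]]]]] % [t [t [f [p [q a]]]] - [f [f [p [q a]]] ++ [p [q a]]]]]

e
e % t
t % t
f % t
p % t
q % t
a % t
a % t - f
a % f - f
a % p - f
a % q - f
a % a - f
a % a - f ++ p
a % a - p ++ p
a % a - q ++ p
a % a - a ++ p
a % a - a ++ q
a % a - a ++ a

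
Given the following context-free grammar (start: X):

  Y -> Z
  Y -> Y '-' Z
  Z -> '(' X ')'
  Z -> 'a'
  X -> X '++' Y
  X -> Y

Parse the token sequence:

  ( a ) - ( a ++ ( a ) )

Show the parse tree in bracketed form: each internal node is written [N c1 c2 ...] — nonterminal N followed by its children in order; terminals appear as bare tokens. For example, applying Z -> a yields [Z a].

X
Y
Y - Z
Z - Z
( X ) - Z
( Y ) - Z
( Z ) - Z
( a ) - Z
( a ) - ( X )
( a ) - ( X ++ Y )
( a ) - ( Y ++ Y )
( a ) - ( Z ++ Y )
( a ) - ( a ++ Y )
( a ) - ( a ++ Z )
( a ) - ( a ++ ( X ) )
( a ) - ( a ++ ( Y ) )
( a ) - ( a ++ ( Z ) )
( a ) - ( a ++ ( a ) )

[X [Y [Y [Z ( [X [Y [Z a]]] )]] - [Z ( [X [X [Y [Z a]]] ++ [Y [Z ( [X [Y [Z a]]] )]]] )]]]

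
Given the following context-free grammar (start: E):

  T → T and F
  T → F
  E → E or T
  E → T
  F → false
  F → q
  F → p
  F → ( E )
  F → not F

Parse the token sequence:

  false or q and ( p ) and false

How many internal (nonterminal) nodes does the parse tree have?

[E [E [T [F false]]] or [T [T [T [F q]] and [F ( [E [T [F p]]] )]] and [F false]]]

13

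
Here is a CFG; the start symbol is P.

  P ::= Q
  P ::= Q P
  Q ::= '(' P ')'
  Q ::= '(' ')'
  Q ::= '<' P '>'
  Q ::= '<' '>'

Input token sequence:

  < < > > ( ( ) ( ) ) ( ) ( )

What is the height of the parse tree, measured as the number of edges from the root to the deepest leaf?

6

[P [Q < [P [Q < >]] >] [P [Q ( [P [Q ( )] [P [Q ( )]]] )] [P [Q ( )] [P [Q ( )]]]]]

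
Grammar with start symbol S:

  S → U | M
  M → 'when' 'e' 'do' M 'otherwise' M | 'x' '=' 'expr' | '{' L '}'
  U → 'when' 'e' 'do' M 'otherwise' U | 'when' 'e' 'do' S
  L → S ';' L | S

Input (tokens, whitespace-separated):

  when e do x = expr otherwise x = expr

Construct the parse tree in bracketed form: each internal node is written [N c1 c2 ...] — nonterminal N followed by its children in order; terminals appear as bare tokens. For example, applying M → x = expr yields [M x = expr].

[S [M when e do [M x = expr] otherwise [M x = expr]]]

S
M
when e do M otherwise M
when e do x = expr otherwise M
when e do x = expr otherwise x = expr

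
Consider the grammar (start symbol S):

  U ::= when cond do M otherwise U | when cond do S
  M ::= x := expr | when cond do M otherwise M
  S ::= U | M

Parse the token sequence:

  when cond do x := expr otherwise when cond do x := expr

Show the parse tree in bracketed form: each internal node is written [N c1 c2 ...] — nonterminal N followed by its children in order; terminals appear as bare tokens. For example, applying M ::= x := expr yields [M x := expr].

S
U
when cond do M otherwise U
when cond do x := expr otherwise U
when cond do x := expr otherwise when cond do S
when cond do x := expr otherwise when cond do M
when cond do x := expr otherwise when cond do x := expr

[S [U when cond do [M x := expr] otherwise [U when cond do [S [M x := expr]]]]]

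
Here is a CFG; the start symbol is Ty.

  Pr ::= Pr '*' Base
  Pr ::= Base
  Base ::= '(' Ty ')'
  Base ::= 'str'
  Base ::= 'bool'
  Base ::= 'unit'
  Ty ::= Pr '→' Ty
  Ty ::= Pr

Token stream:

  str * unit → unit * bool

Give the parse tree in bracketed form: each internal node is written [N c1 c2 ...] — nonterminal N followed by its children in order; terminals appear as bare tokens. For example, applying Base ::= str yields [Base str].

Ty
Pr → Ty
Pr * Base → Ty
Base * Base → Ty
str * Base → Ty
str * unit → Ty
str * unit → Pr
str * unit → Pr * Base
str * unit → Base * Base
str * unit → unit * Base
str * unit → unit * bool

[Ty [Pr [Pr [Base str]] * [Base unit]] → [Ty [Pr [Pr [Base unit]] * [Base bool]]]]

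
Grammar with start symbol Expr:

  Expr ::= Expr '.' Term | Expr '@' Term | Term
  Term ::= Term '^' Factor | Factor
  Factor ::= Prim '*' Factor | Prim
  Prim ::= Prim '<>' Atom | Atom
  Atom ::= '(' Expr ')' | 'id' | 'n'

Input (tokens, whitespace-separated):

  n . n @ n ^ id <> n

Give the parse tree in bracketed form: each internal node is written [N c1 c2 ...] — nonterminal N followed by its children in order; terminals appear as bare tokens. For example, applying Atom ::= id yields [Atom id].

Expr
Expr @ Term
Expr . Term @ Term
Term . Term @ Term
Factor . Term @ Term
Prim . Term @ Term
Atom . Term @ Term
n . Term @ Term
n . Factor @ Term
n . Prim @ Term
n . Atom @ Term
n . n @ Term
n . n @ Term ^ Factor
n . n @ Factor ^ Factor
n . n @ Prim ^ Factor
n . n @ Atom ^ Factor
n . n @ n ^ Factor
n . n @ n ^ Prim
n . n @ n ^ Prim <> Atom
n . n @ n ^ Atom <> Atom
n . n @ n ^ id <> Atom
n . n @ n ^ id <> n

[Expr [Expr [Expr [Term [Factor [Prim [Atom n]]]]] . [Term [Factor [Prim [Atom n]]]]] @ [Term [Term [Factor [Prim [Atom n]]]] ^ [Factor [Prim [Prim [Atom id]] <> [Atom n]]]]]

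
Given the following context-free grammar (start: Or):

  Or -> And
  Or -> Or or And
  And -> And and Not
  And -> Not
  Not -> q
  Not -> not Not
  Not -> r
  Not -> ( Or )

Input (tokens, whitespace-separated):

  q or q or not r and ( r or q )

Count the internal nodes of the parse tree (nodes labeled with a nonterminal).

[Or [Or [Or [And [Not q]]] or [And [Not q]]] or [And [And [Not not [Not r]]] and [Not ( [Or [Or [And [Not r]]] or [And [Not q]]] )]]]

18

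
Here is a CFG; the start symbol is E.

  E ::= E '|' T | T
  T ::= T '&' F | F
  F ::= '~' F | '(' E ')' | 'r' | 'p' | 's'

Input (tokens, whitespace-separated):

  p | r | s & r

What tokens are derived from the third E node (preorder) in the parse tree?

[E [E [E [T [F p]]] | [T [F r]]] | [T [T [F s]] & [F r]]]

p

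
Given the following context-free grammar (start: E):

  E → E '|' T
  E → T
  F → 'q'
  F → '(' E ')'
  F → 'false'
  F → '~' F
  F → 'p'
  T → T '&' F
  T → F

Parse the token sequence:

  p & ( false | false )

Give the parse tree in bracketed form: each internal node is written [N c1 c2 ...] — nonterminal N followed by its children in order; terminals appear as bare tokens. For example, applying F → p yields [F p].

[E [T [T [F p]] & [F ( [E [E [T [F false]]] | [T [F false]]] )]]]

E
T
T & F
F & F
p & F
p & ( E )
p & ( E | T )
p & ( T | T )
p & ( F | T )
p & ( false | T )
p & ( false | F )
p & ( false | false )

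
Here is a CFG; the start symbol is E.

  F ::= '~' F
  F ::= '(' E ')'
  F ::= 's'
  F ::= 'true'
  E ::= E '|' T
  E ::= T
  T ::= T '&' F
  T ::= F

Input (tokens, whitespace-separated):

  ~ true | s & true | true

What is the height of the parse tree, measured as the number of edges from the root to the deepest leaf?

[E [E [E [T [F ~ [F true]]]] | [T [T [F s]] & [F true]]] | [T [F true]]]

6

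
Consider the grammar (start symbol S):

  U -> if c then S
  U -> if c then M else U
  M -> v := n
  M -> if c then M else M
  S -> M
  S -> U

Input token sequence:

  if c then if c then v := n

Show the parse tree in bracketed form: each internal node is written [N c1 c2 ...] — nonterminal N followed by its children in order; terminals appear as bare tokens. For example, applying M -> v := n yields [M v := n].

S
U
if c then S
if c then U
if c then if c then S
if c then if c then M
if c then if c then v := n

[S [U if c then [S [U if c then [S [M v := n]]]]]]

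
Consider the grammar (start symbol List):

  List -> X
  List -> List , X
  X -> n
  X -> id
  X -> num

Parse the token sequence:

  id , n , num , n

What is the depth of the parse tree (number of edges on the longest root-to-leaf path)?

5

[List [List [List [List [X id]] , [X n]] , [X num]] , [X n]]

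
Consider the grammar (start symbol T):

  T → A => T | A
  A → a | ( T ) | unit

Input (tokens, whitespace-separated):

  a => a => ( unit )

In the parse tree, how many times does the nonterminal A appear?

[T [A a] => [T [A a] => [T [A ( [T [A unit]] )]]]]

4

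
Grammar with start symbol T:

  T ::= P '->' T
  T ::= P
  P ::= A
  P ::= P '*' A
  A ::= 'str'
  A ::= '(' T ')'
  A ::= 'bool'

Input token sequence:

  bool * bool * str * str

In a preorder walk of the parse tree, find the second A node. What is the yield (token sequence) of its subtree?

bool

[T [P [P [P [P [A bool]] * [A bool]] * [A str]] * [A str]]]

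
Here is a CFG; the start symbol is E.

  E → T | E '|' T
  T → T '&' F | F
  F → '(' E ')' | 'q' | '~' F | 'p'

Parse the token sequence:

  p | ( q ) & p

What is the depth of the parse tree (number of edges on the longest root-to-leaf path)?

[E [E [T [F p]]] | [T [T [F ( [E [T [F q]]] )]] & [F p]]]

7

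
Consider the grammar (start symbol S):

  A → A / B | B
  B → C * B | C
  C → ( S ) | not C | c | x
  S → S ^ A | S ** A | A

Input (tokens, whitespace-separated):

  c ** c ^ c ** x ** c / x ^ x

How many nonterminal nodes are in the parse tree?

27

[S [S [S [S [S [S [A [B [C c]]]] ** [A [B [C c]]]] ^ [A [B [C c]]]] ** [A [B [C x]]]] ** [A [A [B [C c]]] / [B [C x]]]] ^ [A [B [C x]]]]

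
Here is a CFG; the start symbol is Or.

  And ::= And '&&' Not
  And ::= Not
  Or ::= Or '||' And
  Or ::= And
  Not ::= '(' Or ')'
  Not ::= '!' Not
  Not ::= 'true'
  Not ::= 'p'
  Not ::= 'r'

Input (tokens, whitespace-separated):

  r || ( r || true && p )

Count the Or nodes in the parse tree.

[Or [Or [And [Not r]]] || [And [Not ( [Or [Or [And [Not r]]] || [And [And [Not true]] && [Not p]]] )]]]

4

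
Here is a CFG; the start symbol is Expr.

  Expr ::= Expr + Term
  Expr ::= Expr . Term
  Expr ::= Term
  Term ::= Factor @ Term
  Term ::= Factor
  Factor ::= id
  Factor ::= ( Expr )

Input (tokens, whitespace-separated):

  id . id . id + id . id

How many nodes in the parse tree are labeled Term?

[Expr [Expr [Expr [Expr [Expr [Term [Factor id]]] . [Term [Factor id]]] . [Term [Factor id]]] + [Term [Factor id]]] . [Term [Factor id]]]

5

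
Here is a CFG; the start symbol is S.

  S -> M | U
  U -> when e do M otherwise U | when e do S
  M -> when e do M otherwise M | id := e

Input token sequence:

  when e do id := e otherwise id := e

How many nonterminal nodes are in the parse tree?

4

[S [M when e do [M id := e] otherwise [M id := e]]]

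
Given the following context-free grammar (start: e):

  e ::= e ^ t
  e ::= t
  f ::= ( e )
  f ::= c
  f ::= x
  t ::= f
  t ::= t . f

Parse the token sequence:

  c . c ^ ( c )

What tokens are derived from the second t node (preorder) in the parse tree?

c

[e [e [t [t [f c]] . [f c]]] ^ [t [f ( [e [t [f c]]] )]]]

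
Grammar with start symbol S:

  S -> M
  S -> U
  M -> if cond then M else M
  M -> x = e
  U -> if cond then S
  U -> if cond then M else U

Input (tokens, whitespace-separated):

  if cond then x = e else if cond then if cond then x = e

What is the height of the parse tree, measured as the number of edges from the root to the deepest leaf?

[S [U if cond then [M x = e] else [U if cond then [S [U if cond then [S [M x = e]]]]]]]

7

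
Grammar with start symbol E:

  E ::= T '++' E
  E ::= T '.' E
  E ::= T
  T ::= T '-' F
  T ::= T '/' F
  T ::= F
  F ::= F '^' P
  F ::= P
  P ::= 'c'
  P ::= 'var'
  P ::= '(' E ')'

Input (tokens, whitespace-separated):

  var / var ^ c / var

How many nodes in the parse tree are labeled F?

4

[E [T [T [T [F [P var]]] / [F [F [P var]] ^ [P c]]] / [F [P var]]]]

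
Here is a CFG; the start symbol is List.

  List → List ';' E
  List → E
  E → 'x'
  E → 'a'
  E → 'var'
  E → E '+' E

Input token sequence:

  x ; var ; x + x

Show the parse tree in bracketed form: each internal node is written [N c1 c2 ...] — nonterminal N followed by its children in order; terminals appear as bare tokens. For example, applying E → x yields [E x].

[List [List [List [E x]] ; [E var]] ; [E [E x] + [E x]]]

List
List ; E
List ; E ; E
E ; E ; E
x ; E ; E
x ; var ; E
x ; var ; E + E
x ; var ; x + E
x ; var ; x + x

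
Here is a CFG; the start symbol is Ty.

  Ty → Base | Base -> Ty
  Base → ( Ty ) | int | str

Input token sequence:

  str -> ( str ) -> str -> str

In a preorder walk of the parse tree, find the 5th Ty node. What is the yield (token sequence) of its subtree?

[Ty [Base str] -> [Ty [Base ( [Ty [Base str]] )] -> [Ty [Base str] -> [Ty [Base str]]]]]

str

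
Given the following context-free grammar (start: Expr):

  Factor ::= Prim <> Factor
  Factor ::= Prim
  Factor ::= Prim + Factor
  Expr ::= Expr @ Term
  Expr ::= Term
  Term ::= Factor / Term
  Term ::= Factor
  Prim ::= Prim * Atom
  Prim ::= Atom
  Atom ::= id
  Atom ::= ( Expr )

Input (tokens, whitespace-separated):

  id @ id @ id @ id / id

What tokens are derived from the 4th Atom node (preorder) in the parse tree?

id

[Expr [Expr [Expr [Expr [Term [Factor [Prim [Atom id]]]]] @ [Term [Factor [Prim [Atom id]]]]] @ [Term [Factor [Prim [Atom id]]]]] @ [Term [Factor [Prim [Atom id]]] / [Term [Factor [Prim [Atom id]]]]]]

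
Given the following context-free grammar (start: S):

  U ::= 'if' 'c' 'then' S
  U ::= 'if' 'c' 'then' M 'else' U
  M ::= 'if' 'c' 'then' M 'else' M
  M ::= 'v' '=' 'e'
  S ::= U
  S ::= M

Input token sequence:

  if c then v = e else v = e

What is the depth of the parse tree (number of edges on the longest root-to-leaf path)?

[S [M if c then [M v = e] else [M v = e]]]

3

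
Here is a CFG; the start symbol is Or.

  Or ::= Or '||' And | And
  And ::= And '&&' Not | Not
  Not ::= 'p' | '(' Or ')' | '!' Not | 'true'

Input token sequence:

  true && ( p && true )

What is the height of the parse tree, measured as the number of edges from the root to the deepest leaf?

[Or [And [And [Not true]] && [Not ( [Or [And [And [Not p]] && [Not true]]] )]]]

7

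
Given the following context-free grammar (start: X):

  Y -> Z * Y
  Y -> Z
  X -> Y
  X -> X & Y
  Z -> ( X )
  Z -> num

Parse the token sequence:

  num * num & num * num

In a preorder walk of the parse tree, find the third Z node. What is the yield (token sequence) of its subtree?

[X [X [Y [Z num] * [Y [Z num]]]] & [Y [Z num] * [Y [Z num]]]]

num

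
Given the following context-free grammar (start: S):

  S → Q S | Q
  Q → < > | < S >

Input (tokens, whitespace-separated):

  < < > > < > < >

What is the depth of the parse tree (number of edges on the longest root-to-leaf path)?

[S [Q < [S [Q < >]] >] [S [Q < >] [S [Q < >]]]]

4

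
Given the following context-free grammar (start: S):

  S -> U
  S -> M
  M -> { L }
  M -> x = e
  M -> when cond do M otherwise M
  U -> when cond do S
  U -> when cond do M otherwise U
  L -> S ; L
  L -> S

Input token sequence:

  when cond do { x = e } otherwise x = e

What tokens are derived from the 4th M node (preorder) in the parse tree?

x = e

[S [M when cond do [M { [L [S [M x = e]]] }] otherwise [M x = e]]]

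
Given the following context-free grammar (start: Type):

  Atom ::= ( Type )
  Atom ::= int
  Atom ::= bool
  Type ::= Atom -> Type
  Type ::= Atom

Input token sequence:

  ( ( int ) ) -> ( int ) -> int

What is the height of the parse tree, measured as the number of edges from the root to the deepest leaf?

6

[Type [Atom ( [Type [Atom ( [Type [Atom int]] )]] )] -> [Type [Atom ( [Type [Atom int]] )] -> [Type [Atom int]]]]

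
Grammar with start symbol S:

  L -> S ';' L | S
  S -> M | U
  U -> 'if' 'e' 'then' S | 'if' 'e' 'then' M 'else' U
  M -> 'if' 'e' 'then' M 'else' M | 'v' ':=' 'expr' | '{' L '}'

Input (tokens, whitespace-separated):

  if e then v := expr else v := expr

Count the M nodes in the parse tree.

3

[S [M if e then [M v := expr] else [M v := expr]]]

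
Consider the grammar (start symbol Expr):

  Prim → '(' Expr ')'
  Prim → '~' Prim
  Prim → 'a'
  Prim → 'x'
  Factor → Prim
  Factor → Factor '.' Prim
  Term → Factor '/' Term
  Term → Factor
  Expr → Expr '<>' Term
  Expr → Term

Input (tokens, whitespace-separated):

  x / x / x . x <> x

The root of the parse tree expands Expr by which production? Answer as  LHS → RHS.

[Expr [Expr [Term [Factor [Prim x]] / [Term [Factor [Prim x]] / [Term [Factor [Factor [Prim x]] . [Prim x]]]]]] <> [Term [Factor [Prim x]]]]

Expr → Expr '<>' Term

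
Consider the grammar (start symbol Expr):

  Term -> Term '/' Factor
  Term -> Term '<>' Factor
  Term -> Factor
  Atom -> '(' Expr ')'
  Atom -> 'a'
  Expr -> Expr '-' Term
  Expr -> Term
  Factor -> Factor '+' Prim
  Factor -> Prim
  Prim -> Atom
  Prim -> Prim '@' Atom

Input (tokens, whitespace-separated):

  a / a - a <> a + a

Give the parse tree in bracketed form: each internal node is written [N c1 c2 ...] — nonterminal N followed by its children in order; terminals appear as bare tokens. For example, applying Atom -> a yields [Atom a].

[Expr [Expr [Term [Term [Factor [Prim [Atom a]]]] / [Factor [Prim [Atom a]]]]] - [Term [Term [Factor [Prim [Atom a]]]] <> [Factor [Factor [Prim [Atom a]]] + [Prim [Atom a]]]]]

Expr
Expr - Term
Term - Term
Term / Factor - Term
Factor / Factor - Term
Prim / Factor - Term
Atom / Factor - Term
a / Factor - Term
a / Prim - Term
a / Atom - Term
a / a - Term
a / a - Term <> Factor
a / a - Factor <> Factor
a / a - Prim <> Factor
a / a - Atom <> Factor
a / a - a <> Factor
a / a - a <> Factor + Prim
a / a - a <> Prim + Prim
a / a - a <> Atom + Prim
a / a - a <> a + Prim
a / a - a <> a + Atom
a / a - a <> a + a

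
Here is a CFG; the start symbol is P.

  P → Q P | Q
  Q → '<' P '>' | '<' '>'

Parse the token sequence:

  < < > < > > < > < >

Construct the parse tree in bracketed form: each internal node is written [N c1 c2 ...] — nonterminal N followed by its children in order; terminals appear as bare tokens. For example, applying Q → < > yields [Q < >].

P
Q P
< P > P
< Q P > P
< < > P > P
< < > Q > P
< < > < > > P
< < > < > > Q P
< < > < > > < > P
< < > < > > < > Q
< < > < > > < > < >

[P [Q < [P [Q < >] [P [Q < >]]] >] [P [Q < >] [P [Q < >]]]]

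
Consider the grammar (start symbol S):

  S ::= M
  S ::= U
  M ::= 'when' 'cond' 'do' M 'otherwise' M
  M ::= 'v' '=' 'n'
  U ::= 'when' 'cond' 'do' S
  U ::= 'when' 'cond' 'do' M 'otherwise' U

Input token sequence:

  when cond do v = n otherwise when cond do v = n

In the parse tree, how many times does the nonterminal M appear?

2

[S [U when cond do [M v = n] otherwise [U when cond do [S [M v = n]]]]]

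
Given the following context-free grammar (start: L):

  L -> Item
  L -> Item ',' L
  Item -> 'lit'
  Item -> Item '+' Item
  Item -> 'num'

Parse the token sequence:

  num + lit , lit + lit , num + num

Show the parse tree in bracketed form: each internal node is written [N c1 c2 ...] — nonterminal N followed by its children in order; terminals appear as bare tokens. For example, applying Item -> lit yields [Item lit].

L
Item , L
Item + Item , L
num + Item , L
num + lit , L
num + lit , Item , L
num + lit , Item + Item , L
num + lit , lit + Item , L
num + lit , lit + lit , L
num + lit , lit + lit , Item
num + lit , lit + lit , Item + Item
num + lit , lit + lit , num + Item
num + lit , lit + lit , num + num

[L [Item [Item num] + [Item lit]] , [L [Item [Item lit] + [Item lit]] , [L [Item [Item num] + [Item num]]]]]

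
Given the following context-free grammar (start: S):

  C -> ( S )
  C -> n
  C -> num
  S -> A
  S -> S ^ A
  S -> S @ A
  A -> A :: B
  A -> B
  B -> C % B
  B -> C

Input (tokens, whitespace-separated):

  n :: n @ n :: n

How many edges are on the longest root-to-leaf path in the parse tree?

6

[S [S [A [A [B [C n]]] :: [B [C n]]]] @ [A [A [B [C n]]] :: [B [C n]]]]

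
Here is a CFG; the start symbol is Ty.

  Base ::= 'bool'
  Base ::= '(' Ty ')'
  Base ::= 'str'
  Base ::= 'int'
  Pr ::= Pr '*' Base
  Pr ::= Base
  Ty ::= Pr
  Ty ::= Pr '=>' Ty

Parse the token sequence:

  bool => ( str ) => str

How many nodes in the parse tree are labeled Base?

[Ty [Pr [Base bool]] => [Ty [Pr [Base ( [Ty [Pr [Base str]]] )]] => [Ty [Pr [Base str]]]]]

4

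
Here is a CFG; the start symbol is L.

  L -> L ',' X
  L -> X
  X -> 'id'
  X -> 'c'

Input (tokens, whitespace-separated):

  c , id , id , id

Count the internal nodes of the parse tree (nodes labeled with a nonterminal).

8

[L [L [L [L [X c]] , [X id]] , [X id]] , [X id]]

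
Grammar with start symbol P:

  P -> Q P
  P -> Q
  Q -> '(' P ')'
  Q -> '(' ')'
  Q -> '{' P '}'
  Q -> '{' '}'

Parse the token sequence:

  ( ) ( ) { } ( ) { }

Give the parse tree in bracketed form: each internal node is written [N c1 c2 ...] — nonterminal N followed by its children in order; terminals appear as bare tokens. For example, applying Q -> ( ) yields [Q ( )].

[P [Q ( )] [P [Q ( )] [P [Q { }] [P [Q ( )] [P [Q { }]]]]]]

P
Q P
( ) P
( ) Q P
( ) ( ) P
( ) ( ) Q P
( ) ( ) { } P
( ) ( ) { } Q P
( ) ( ) { } ( ) P
( ) ( ) { } ( ) Q
( ) ( ) { } ( ) { }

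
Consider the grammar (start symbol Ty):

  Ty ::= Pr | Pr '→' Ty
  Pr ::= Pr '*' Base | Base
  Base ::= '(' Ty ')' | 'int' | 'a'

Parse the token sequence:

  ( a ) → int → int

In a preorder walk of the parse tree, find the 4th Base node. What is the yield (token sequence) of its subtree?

int

[Ty [Pr [Base ( [Ty [Pr [Base a]]] )]] → [Ty [Pr [Base int]] → [Ty [Pr [Base int]]]]]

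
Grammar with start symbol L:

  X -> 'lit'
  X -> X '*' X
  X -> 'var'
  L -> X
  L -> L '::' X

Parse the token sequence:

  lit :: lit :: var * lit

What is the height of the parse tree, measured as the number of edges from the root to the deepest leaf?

[L [L [L [X lit]] :: [X lit]] :: [X [X var] * [X lit]]]

4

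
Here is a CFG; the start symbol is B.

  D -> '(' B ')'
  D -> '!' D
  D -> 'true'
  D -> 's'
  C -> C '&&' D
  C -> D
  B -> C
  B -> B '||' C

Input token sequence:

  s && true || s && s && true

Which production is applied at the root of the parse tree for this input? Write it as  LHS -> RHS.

B -> B '||' C

[B [B [C [C [D s]] && [D true]]] || [C [C [C [D s]] && [D s]] && [D true]]]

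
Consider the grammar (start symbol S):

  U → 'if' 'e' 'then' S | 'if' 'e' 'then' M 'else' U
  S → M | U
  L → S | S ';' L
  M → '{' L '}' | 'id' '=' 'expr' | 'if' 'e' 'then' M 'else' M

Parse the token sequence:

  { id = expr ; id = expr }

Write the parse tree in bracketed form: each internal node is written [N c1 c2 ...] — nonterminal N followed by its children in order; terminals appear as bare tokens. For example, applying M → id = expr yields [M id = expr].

S
M
{ L }
{ S ; L }
{ M ; L }
{ id = expr ; L }
{ id = expr ; S }
{ id = expr ; M }
{ id = expr ; id = expr }

[S [M { [L [S [M id = expr]] ; [L [S [M id = expr]]]] }]]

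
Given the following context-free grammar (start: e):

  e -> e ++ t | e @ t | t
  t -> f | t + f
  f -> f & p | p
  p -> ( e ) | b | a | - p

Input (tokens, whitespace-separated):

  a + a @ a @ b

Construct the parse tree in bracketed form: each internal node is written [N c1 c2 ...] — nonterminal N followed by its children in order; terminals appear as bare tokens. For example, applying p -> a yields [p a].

[e [e [e [t [t [f [p a]]] + [f [p a]]]] @ [t [f [p a]]]] @ [t [f [p b]]]]

e
e @ t
e @ t @ t
t @ t @ t
t + f @ t @ t
f + f @ t @ t
p + f @ t @ t
a + f @ t @ t
a + p @ t @ t
a + a @ t @ t
a + a @ f @ t
a + a @ p @ t
a + a @ a @ t
a + a @ a @ f
a + a @ a @ p
a + a @ a @ b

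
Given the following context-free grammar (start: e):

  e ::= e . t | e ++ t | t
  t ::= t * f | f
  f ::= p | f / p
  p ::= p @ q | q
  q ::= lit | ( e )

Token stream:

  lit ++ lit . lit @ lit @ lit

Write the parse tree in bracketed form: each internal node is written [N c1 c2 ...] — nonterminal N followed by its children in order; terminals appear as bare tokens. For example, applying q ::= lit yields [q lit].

e
e . t
e ++ t . t
t ++ t . t
f ++ t . t
p ++ t . t
q ++ t . t
lit ++ t . t
lit ++ f . t
lit ++ p . t
lit ++ q . t
lit ++ lit . t
lit ++ lit . f
lit ++ lit . p
lit ++ lit . p @ q
lit ++ lit . p @ q @ q
lit ++ lit . q @ q @ q
lit ++ lit . lit @ q @ q
lit ++ lit . lit @ lit @ q
lit ++ lit . lit @ lit @ lit

[e [e [e [t [f [p [q lit]]]]] ++ [t [f [p [q lit]]]]] . [t [f [p [p [p [q lit]] @ [q lit]] @ [q lit]]]]]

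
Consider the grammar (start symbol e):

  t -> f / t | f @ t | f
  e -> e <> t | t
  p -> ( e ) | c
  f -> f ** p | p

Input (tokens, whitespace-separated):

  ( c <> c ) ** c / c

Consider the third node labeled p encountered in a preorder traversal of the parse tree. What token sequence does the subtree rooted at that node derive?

c

[e [t [f [f [p ( [e [e [t [f [p c]]]] <> [t [f [p c]]]] )]] ** [p c]] / [t [f [p c]]]]]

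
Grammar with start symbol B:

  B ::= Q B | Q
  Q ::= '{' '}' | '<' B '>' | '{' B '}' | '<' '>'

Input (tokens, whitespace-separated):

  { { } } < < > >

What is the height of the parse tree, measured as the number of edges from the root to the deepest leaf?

[B [Q { [B [Q { }]] }] [B [Q < [B [Q < >]] >]]]

5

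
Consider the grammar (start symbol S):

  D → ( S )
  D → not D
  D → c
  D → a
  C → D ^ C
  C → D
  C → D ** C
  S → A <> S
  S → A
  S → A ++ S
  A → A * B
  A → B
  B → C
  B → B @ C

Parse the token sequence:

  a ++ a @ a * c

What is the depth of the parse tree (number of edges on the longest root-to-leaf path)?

8

[S [A [B [C [D a]]]] ++ [S [A [A [B [B [C [D a]]] @ [C [D a]]]] * [B [C [D c]]]]]]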